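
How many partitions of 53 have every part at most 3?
p(53, parts ≤ 3) = 261

Use the recurrence p(n, m) = p(n, m−1) + p(n−m, m): either the largest part is < m (count p(n, m−1)) or the largest part is exactly m (remove one copy of m, count p(n−m, m)). With p(0, ·) = 1 this gives p(53, parts ≤ 3) = 261. (By conjugating Young diagrams, this also counts partitions of 53 into at most 3 parts.)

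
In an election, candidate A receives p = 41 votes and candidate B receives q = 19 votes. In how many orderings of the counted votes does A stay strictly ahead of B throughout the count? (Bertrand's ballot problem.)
Strict-lead orderings = 749760805916430

Total orderings of the 60 votes with 41 for A: C(60, 41) = 2044802197953900. By the Bertrand ballot formula (Cycle Lemma / reflection principle), the number of orderings in which A is strictly ahead of B throughout is (p − q)/(p + q) · C(p + q, p) = (41 − 19)/(41 + 19) · 2044802197953900 = 749760805916430.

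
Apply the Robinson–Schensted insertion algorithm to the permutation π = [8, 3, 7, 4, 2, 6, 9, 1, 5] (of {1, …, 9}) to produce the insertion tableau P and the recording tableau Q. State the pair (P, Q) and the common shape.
P = [1, 4, 5, 9] / [2, 6] / [3] / [7] / [8];  Q = [1, 3, 6, 7] / [2, 9] / [4] / [5] / [8];  common shape = (4, 2, 1, 1, 1)

Row-insert the values π_1, π_2, … into P one at a time, bumping the leftmost entry strictly greater than the inserted value down to the next row. The recording tableau Q records, in position (i, j), the step at which that cell was added to P.
  Insert 8 (step 1): P = [8];  Q = [1]
  Insert 3 (step 2): P = [3] / [8];  Q = [1] / [2]
  Insert 7 (step 3): P = [3, 7] / [8];  Q = [1, 3] / [2]
  Insert 4 (step 4): P = [3, 4] / [7] / [8];  Q = [1, 3] / [2] / [4]
  Insert 2 (step 5): P = [2, 4] / [3] / [7] / [8];  Q = [1, 3] / [2] / [4] / [5]
  Insert 6 (step 6): P = [2, 4, 6] / [3] / [7] / [8];  Q = [1, 3, 6] / [2] / [4] / [5]
  Insert 9 (step 7): P = [2, 4, 6, 9] / [3] / [7] / [8];  Q = [1, 3, 6, 7] / [2] / [4] / [5]
  Insert 1 (step 8): P = [1, 4, 6, 9] / [2] / [3] / [7] / [8];  Q = [1, 3, 6, 7] / [2] / [4] / [5] / [8]
  Insert 5 (step 9): P = [1, 4, 5, 9] / [2, 6] / [3] / [7] / [8];  Q = [1, 3, 6, 7] / [2, 9] / [4] / [5] / [8]
Final shape: (4, 2, 1, 1, 1).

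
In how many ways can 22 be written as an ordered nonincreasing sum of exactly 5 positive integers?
p(22, 5 parts) = 119

Partitions of n into exactly k parts are in bijection with partitions of n − k into at most k parts (subtract 1 from each part). So p(22, exactly 5) = p(17, parts ≤ 5). Computing via the recurrence p(m, j) = p(m, j−1) + p(m−j, j) gives 119.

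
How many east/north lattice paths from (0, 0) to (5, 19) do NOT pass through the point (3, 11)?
Number of paths = 26124

Total paths from (0, 0) to (5, 19): C(24, 5) = 42504. Paths through (3, 11): (paths (0, 0) → (3, 11)) × (paths (3, 11) → (5, 19)) = C(14, 3) · C(10, 2) = 364 · 45 = 16380. Avoidance count = 42504 − 16380 = 26124.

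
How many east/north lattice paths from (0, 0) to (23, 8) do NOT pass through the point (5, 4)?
Number of paths = 6967035

Total paths from (0, 0) to (23, 8): C(31, 23) = 7888725. Paths through (5, 4): (paths (0, 0) → (5, 4)) × (paths (5, 4) → (23, 8)) = C(9, 5) · C(22, 18) = 126 · 7315 = 921690. Avoidance count = 7888725 − 921690 = 6967035.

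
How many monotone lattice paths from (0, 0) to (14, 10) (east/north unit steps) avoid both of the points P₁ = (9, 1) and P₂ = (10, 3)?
Number of paths = 1856756

Inclusion–exclusion. Total paths: C(24, 14) = 1961256. Through P₁: C(10, 9)·C(14, 5) = 20020. Through P₂: C(13, 10)·C(11, 4) = 94380. Since P₁ is strictly southwest of P₂, a monotone path through both must visit P₁ then P₂; paths through both = C(10, 9)·C(3, 1)·C(11, 4) = 9900. Avoid both = 1961256 − 20020 − 94380 + 9900 = 1856756.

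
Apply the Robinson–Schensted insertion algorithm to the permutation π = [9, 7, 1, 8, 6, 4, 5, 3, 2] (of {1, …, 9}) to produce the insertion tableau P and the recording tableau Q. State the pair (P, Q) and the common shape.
P = [1, 2, 5] / [3, 8] / [4] / [6] / [7] / [9];  Q = [1, 4, 7] / [2, 5] / [3] / [6] / [8] / [9];  common shape = (3, 2, 1, 1, 1, 1)

Row-insert the values π_1, π_2, … into P one at a time, bumping the leftmost entry strictly greater than the inserted value down to the next row. The recording tableau Q records, in position (i, j), the step at which that cell was added to P.
  Insert 9 (step 1): P = [9];  Q = [1]
  Insert 7 (step 2): P = [7] / [9];  Q = [1] / [2]
  Insert 1 (step 3): P = [1] / [7] / [9];  Q = [1] / [2] / [3]
  Insert 8 (step 4): P = [1, 8] / [7] / [9];  Q = [1, 4] / [2] / [3]
  Insert 6 (step 5): P = [1, 6] / [7, 8] / [9];  Q = [1, 4] / [2, 5] / [3]
  Insert 4 (step 6): P = [1, 4] / [6, 8] / [7] / [9];  Q = [1, 4] / [2, 5] / [3] / [6]
  Insert 5 (step 7): P = [1, 4, 5] / [6, 8] / [7] / [9];  Q = [1, 4, 7] / [2, 5] / [3] / [6]
  Insert 3 (step 8): P = [1, 3, 5] / [4, 8] / [6] / [7] / [9];  Q = [1, 4, 7] / [2, 5] / [3] / [6] / [8]
  Insert 2 (step 9): P = [1, 2, 5] / [3, 8] / [4] / [6] / [7] / [9];  Q = [1, 4, 7] / [2, 5] / [3] / [6] / [8] / [9]
Final shape: (3, 2, 1, 1, 1, 1).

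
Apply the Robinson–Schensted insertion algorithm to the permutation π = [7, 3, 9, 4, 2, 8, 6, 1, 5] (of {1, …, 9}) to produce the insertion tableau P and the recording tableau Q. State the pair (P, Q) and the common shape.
P = [1, 4, 5] / [2, 6] / [3, 8] / [7, 9];  Q = [1, 3, 6] / [2, 4] / [5, 7] / [8, 9];  common shape = (3, 2, 2, 2)

Row-insert the values π_1, π_2, … into P one at a time, bumping the leftmost entry strictly greater than the inserted value down to the next row. The recording tableau Q records, in position (i, j), the step at which that cell was added to P.
  Insert 7 (step 1): P = [7];  Q = [1]
  Insert 3 (step 2): P = [3] / [7];  Q = [1] / [2]
  Insert 9 (step 3): P = [3, 9] / [7];  Q = [1, 3] / [2]
  Insert 4 (step 4): P = [3, 4] / [7, 9];  Q = [1, 3] / [2, 4]
  Insert 2 (step 5): P = [2, 4] / [3, 9] / [7];  Q = [1, 3] / [2, 4] / [5]
  Insert 8 (step 6): P = [2, 4, 8] / [3, 9] / [7];  Q = [1, 3, 6] / [2, 4] / [5]
  Insert 6 (step 7): P = [2, 4, 6] / [3, 8] / [7, 9];  Q = [1, 3, 6] / [2, 4] / [5, 7]
  Insert 1 (step 8): P = [1, 4, 6] / [2, 8] / [3, 9] / [7];  Q = [1, 3, 6] / [2, 4] / [5, 7] / [8]
  Insert 5 (step 9): P = [1, 4, 5] / [2, 6] / [3, 8] / [7, 9];  Q = [1, 3, 6] / [2, 4] / [5, 7] / [8, 9]
Final shape: (3, 2, 2, 2).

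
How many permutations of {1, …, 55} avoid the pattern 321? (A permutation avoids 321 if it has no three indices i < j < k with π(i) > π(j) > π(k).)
C_55 = 1759414616608818870992479875972

These 321-avoiding permutations are counted by the Catalan number C_n = (1/(n + 1)) · C(2n, n). For n = 55: C_55 = (1/56) · C(110, 55) = 98527218530093856775578873054432/56 = 1759414616608818870992479875972.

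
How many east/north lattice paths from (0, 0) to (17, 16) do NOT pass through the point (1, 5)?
Number of paths = 1088575740

Total paths from (0, 0) to (17, 16): C(33, 17) = 1166803110. Paths through (1, 5): (paths (0, 0) → (1, 5)) × (paths (1, 5) → (17, 16)) = C(6, 1) · C(27, 16) = 6 · 13037895 = 78227370. Avoidance count = 1166803110 − 78227370 = 1088575740.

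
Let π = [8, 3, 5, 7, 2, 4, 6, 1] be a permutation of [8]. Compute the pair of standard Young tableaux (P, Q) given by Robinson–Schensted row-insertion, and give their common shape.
P = [1, 4, 6] / [2, 5, 7] / [3] / [8];  Q = [1, 3, 4] / [2, 6, 7] / [5] / [8];  common shape = (3, 3, 1, 1)

Row-insert the values π_1, π_2, … into P one at a time, bumping the leftmost entry strictly greater than the inserted value down to the next row. The recording tableau Q records, in position (i, j), the step at which that cell was added to P.
  Insert 8 (step 1): P = [8];  Q = [1]
  Insert 3 (step 2): P = [3] / [8];  Q = [1] / [2]
  Insert 5 (step 3): P = [3, 5] / [8];  Q = [1, 3] / [2]
  Insert 7 (step 4): P = [3, 5, 7] / [8];  Q = [1, 3, 4] / [2]
  Insert 2 (step 5): P = [2, 5, 7] / [3] / [8];  Q = [1, 3, 4] / [2] / [5]
  Insert 4 (step 6): P = [2, 4, 7] / [3, 5] / [8];  Q = [1, 3, 4] / [2, 6] / [5]
  Insert 6 (step 7): P = [2, 4, 6] / [3, 5, 7] / [8];  Q = [1, 3, 4] / [2, 6, 7] / [5]
  Insert 1 (step 8): P = [1, 4, 6] / [2, 5, 7] / [3] / [8];  Q = [1, 3, 4] / [2, 6, 7] / [5] / [8]
Final shape: (3, 3, 1, 1).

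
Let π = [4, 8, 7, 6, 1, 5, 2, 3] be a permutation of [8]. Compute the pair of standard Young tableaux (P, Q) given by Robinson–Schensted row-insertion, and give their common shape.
P = [1, 2, 3] / [4, 5] / [6] / [7] / [8];  Q = [1, 2, 8] / [3, 6] / [4] / [5] / [7];  common shape = (3, 2, 1, 1, 1)

Row-insert the values π_1, π_2, … into P one at a time, bumping the leftmost entry strictly greater than the inserted value down to the next row. The recording tableau Q records, in position (i, j), the step at which that cell was added to P.
  Insert 4 (step 1): P = [4];  Q = [1]
  Insert 8 (step 2): P = [4, 8];  Q = [1, 2]
  Insert 7 (step 3): P = [4, 7] / [8];  Q = [1, 2] / [3]
  Insert 6 (step 4): P = [4, 6] / [7] / [8];  Q = [1, 2] / [3] / [4]
  Insert 1 (step 5): P = [1, 6] / [4] / [7] / [8];  Q = [1, 2] / [3] / [4] / [5]
  Insert 5 (step 6): P = [1, 5] / [4, 6] / [7] / [8];  Q = [1, 2] / [3, 6] / [4] / [5]
  Insert 2 (step 7): P = [1, 2] / [4, 5] / [6] / [7] / [8];  Q = [1, 2] / [3, 6] / [4] / [5] / [7]
  Insert 3 (step 8): P = [1, 2, 3] / [4, 5] / [6] / [7] / [8];  Q = [1, 2, 8] / [3, 6] / [4] / [5] / [7]
Final shape: (3, 2, 1, 1, 1).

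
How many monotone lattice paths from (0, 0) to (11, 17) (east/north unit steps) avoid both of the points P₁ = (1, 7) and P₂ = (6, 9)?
Number of paths = 13770913

Inclusion–exclusion. Total paths: C(28, 11) = 21474180. Through P₁: C(8, 1)·C(20, 10) = 1478048. Through P₂: C(15, 6)·C(13, 5) = 6441435. Since P₁ is strictly southwest of P₂, a monotone path through both must visit P₁ then P₂; paths through both = C(8, 1)·C(7, 5)·C(13, 5) = 216216. Avoid both = 21474180 − 1478048 − 6441435 + 216216 = 13770913.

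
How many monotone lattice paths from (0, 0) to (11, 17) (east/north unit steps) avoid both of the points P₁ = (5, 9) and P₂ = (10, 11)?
Number of paths = 13287456

Inclusion–exclusion. Total paths: C(28, 11) = 21474180. Through P₁: C(14, 5)·C(14, 6) = 6012006. Through P₂: C(21, 10)·C(7, 1) = 2469012. Since P₁ is strictly southwest of P₂, a monotone path through both must visit P₁ then P₂; paths through both = C(14, 5)·C(7, 5)·C(7, 1) = 294294. Avoid both = 21474180 − 6012006 − 2469012 + 294294 = 13287456.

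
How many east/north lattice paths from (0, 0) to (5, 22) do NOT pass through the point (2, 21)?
Number of paths = 79718

Total paths from (0, 0) to (5, 22): C(27, 5) = 80730. Paths through (2, 21): (paths (0, 0) → (2, 21)) × (paths (2, 21) → (5, 22)) = C(23, 2) · C(4, 3) = 253 · 4 = 1012. Avoidance count = 80730 − 1012 = 79718.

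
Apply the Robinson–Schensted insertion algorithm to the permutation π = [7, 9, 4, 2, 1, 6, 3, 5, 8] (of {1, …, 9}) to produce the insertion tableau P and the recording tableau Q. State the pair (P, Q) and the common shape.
P = [1, 3, 5, 8] / [2, 6] / [4, 9] / [7];  Q = [1, 2, 8, 9] / [3, 6] / [4, 7] / [5];  common shape = (4, 2, 2, 1)

Row-insert the values π_1, π_2, … into P one at a time, bumping the leftmost entry strictly greater than the inserted value down to the next row. The recording tableau Q records, in position (i, j), the step at which that cell was added to P.
  Insert 7 (step 1): P = [7];  Q = [1]
  Insert 9 (step 2): P = [7, 9];  Q = [1, 2]
  Insert 4 (step 3): P = [4, 9] / [7];  Q = [1, 2] / [3]
  Insert 2 (step 4): P = [2, 9] / [4] / [7];  Q = [1, 2] / [3] / [4]
  Insert 1 (step 5): P = [1, 9] / [2] / [4] / [7];  Q = [1, 2] / [3] / [4] / [5]
  Insert 6 (step 6): P = [1, 6] / [2, 9] / [4] / [7];  Q = [1, 2] / [3, 6] / [4] / [5]
  Insert 3 (step 7): P = [1, 3] / [2, 6] / [4, 9] / [7];  Q = [1, 2] / [3, 6] / [4, 7] / [5]
  Insert 5 (step 8): P = [1, 3, 5] / [2, 6] / [4, 9] / [7];  Q = [1, 2, 8] / [3, 6] / [4, 7] / [5]
  Insert 8 (step 9): P = [1, 3, 5, 8] / [2, 6] / [4, 9] / [7];  Q = [1, 2, 8, 9] / [3, 6] / [4, 7] / [5]
Final shape: (4, 2, 2, 1).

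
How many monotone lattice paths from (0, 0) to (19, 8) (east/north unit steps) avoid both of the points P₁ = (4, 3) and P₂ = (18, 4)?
Number of paths = 1643485

Inclusion–exclusion. Total paths: C(27, 19) = 2220075. Through P₁: C(7, 4)·C(20, 15) = 542640. Through P₂: C(22, 18)·C(5, 1) = 36575. Since P₁ is strictly southwest of P₂, a monotone path through both must visit P₁ then P₂; paths through both = C(7, 4)·C(15, 14)·C(5, 1) = 2625. Avoid both = 2220075 − 542640 − 36575 + 2625 = 1643485.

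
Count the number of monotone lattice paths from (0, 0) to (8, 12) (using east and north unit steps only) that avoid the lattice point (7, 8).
Number of paths = 93795

Total paths from (0, 0) to (8, 12): C(20, 8) = 125970. Paths through (7, 8): (paths (0, 0) → (7, 8)) × (paths (7, 8) → (8, 12)) = C(15, 7) · C(5, 1) = 6435 · 5 = 32175. Avoidance count = 125970 − 32175 = 93795.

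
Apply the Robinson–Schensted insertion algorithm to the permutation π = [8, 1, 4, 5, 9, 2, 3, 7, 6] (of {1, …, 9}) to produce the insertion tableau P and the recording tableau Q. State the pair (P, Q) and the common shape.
P = [1, 2, 3, 6] / [4, 5, 7] / [8, 9];  Q = [1, 3, 4, 5] / [2, 7, 8] / [6, 9];  common shape = (4, 3, 2)

Row-insert the values π_1, π_2, … into P one at a time, bumping the leftmost entry strictly greater than the inserted value down to the next row. The recording tableau Q records, in position (i, j), the step at which that cell was added to P.
  Insert 8 (step 1): P = [8];  Q = [1]
  Insert 1 (step 2): P = [1] / [8];  Q = [1] / [2]
  Insert 4 (step 3): P = [1, 4] / [8];  Q = [1, 3] / [2]
  Insert 5 (step 4): P = [1, 4, 5] / [8];  Q = [1, 3, 4] / [2]
  Insert 9 (step 5): P = [1, 4, 5, 9] / [8];  Q = [1, 3, 4, 5] / [2]
  Insert 2 (step 6): P = [1, 2, 5, 9] / [4] / [8];  Q = [1, 3, 4, 5] / [2] / [6]
  Insert 3 (step 7): P = [1, 2, 3, 9] / [4, 5] / [8];  Q = [1, 3, 4, 5] / [2, 7] / [6]
  Insert 7 (step 8): P = [1, 2, 3, 7] / [4, 5, 9] / [8];  Q = [1, 3, 4, 5] / [2, 7, 8] / [6]
  Insert 6 (step 9): P = [1, 2, 3, 6] / [4, 5, 7] / [8, 9];  Q = [1, 3, 4, 5] / [2, 7, 8] / [6, 9]
Final shape: (4, 3, 2).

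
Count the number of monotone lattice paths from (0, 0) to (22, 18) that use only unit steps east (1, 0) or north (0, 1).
Number of paths = 113380261800

A monotone lattice path from (0, 0) to (22, 18) consists of 22 east steps and 18 north steps in some order, so it is determined by which 22 of the 40 steps are east. The count is C(40, 22) = 113380261800.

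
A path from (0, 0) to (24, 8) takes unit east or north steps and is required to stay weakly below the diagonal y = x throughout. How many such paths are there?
Number of paths = 7152444

By the reflection principle (André's argument), the number of monotone paths to (24, 8) with n ≤ m that never go above y = x is C(32, 24) − C(32, 25) = 10518300 − 3365856 = 7152444.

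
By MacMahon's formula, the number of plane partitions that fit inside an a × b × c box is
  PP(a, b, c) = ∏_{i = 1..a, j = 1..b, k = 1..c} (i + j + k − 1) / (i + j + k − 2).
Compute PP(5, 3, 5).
PP(5, 3, 5) = 731808

Evaluate the triple product over i = 1..5, j = 1..3, k = 1..5. The factors are (2/1) · (3/2) · (4/3) · (5/4) · (6/5) · (3/2) · (4/3) · (5/4) · … (75 factors total). The numerators and denominators telescope so the product is an integer; carrying out the multiplication exactly gives PP(5, 3, 5) = 731808.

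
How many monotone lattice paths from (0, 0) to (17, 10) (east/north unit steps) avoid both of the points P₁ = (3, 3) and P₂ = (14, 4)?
Number of paths = 5873805

Inclusion–exclusion. Total paths: C(27, 17) = 8436285. Through P₁: C(6, 3)·C(21, 14) = 2325600. Through P₂: C(18, 14)·C(9, 3) = 257040. Since P₁ is strictly southwest of P₂, a monotone path through both must visit P₁ then P₂; paths through both = C(6, 3)·C(12, 11)·C(9, 3) = 20160. Avoid both = 8436285 − 2325600 − 257040 + 20160 = 5873805.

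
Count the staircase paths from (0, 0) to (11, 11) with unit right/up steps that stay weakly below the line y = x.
C_11 = 58786

These NE paths below the diagonal are counted by the Catalan number C_n = (1/(n + 1)) · C(2n, n). For n = 11: C_11 = (1/12) · C(22, 11) = 705432/12 = 58786.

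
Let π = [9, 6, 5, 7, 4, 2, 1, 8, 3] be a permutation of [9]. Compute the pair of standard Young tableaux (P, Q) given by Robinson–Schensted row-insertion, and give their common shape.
P = [1, 3, 8] / [2, 7] / [4] / [5] / [6] / [9];  Q = [1, 4, 8] / [2, 9] / [3] / [5] / [6] / [7];  common shape = (3, 2, 1, 1, 1, 1)

Row-insert the values π_1, π_2, … into P one at a time, bumping the leftmost entry strictly greater than the inserted value down to the next row. The recording tableau Q records, in position (i, j), the step at which that cell was added to P.
  Insert 9 (step 1): P = [9];  Q = [1]
  Insert 6 (step 2): P = [6] / [9];  Q = [1] / [2]
  Insert 5 (step 3): P = [5] / [6] / [9];  Q = [1] / [2] / [3]
  Insert 7 (step 4): P = [5, 7] / [6] / [9];  Q = [1, 4] / [2] / [3]
  Insert 4 (step 5): P = [4, 7] / [5] / [6] / [9];  Q = [1, 4] / [2] / [3] / [5]
  Insert 2 (step 6): P = [2, 7] / [4] / [5] / [6] / [9];  Q = [1, 4] / [2] / [3] / [5] / [6]
  Insert 1 (step 7): P = [1, 7] / [2] / [4] / [5] / [6] / [9];  Q = [1, 4] / [2] / [3] / [5] / [6] / [7]
  Insert 8 (step 8): P = [1, 7, 8] / [2] / [4] / [5] / [6] / [9];  Q = [1, 4, 8] / [2] / [3] / [5] / [6] / [7]
  Insert 3 (step 9): P = [1, 3, 8] / [2, 7] / [4] / [5] / [6] / [9];  Q = [1, 4, 8] / [2, 9] / [3] / [5] / [6] / [7]
Final shape: (3, 2, 1, 1, 1, 1).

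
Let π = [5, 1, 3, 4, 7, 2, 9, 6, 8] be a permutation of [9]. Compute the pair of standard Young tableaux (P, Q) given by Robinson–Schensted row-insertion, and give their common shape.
P = [1, 2, 4, 6, 8] / [3, 7, 9] / [5];  Q = [1, 3, 4, 5, 7] / [2, 8, 9] / [6];  common shape = (5, 3, 1)

Row-insert the values π_1, π_2, … into P one at a time, bumping the leftmost entry strictly greater than the inserted value down to the next row. The recording tableau Q records, in position (i, j), the step at which that cell was added to P.
  Insert 5 (step 1): P = [5];  Q = [1]
  Insert 1 (step 2): P = [1] / [5];  Q = [1] / [2]
  Insert 3 (step 3): P = [1, 3] / [5];  Q = [1, 3] / [2]
  Insert 4 (step 4): P = [1, 3, 4] / [5];  Q = [1, 3, 4] / [2]
  Insert 7 (step 5): P = [1, 3, 4, 7] / [5];  Q = [1, 3, 4, 5] / [2]
  Insert 2 (step 6): P = [1, 2, 4, 7] / [3] / [5];  Q = [1, 3, 4, 5] / [2] / [6]
  Insert 9 (step 7): P = [1, 2, 4, 7, 9] / [3] / [5];  Q = [1, 3, 4, 5, 7] / [2] / [6]
  Insert 6 (step 8): P = [1, 2, 4, 6, 9] / [3, 7] / [5];  Q = [1, 3, 4, 5, 7] / [2, 8] / [6]
  Insert 8 (step 9): P = [1, 2, 4, 6, 8] / [3, 7, 9] / [5];  Q = [1, 3, 4, 5, 7] / [2, 8, 9] / [6]
Final shape: (5, 3, 1).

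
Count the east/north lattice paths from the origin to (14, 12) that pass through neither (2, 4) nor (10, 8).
Number of paths = 5224840

Inclusion–exclusion. Total paths: C(26, 14) = 9657700. Through P₁: C(6, 2)·C(20, 12) = 1889550. Through P₂: C(18, 10)·C(8, 4) = 3063060. Since P₁ is strictly southwest of P₂, a monotone path through both must visit P₁ then P₂; paths through both = C(6, 2)·C(12, 8)·C(8, 4) = 519750. Avoid both = 9657700 − 1889550 − 3063060 + 519750 = 5224840.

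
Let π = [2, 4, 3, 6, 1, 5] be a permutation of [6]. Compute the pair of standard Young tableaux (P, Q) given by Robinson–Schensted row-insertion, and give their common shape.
P = [1, 3, 5] / [2, 6] / [4];  Q = [1, 2, 4] / [3, 6] / [5];  common shape = (3, 2, 1)

Row-insert the values π_1, π_2, … into P one at a time, bumping the leftmost entry strictly greater than the inserted value down to the next row. The recording tableau Q records, in position (i, j), the step at which that cell was added to P.
  Insert 2 (step 1): P = [2];  Q = [1]
  Insert 4 (step 2): P = [2, 4];  Q = [1, 2]
  Insert 3 (step 3): P = [2, 3] / [4];  Q = [1, 2] / [3]
  Insert 6 (step 4): P = [2, 3, 6] / [4];  Q = [1, 2, 4] / [3]
  Insert 1 (step 5): P = [1, 3, 6] / [2] / [4];  Q = [1, 2, 4] / [3] / [5]
  Insert 5 (step 6): P = [1, 3, 5] / [2, 6] / [4];  Q = [1, 2, 4] / [3, 6] / [5]
Final shape: (3, 2, 1).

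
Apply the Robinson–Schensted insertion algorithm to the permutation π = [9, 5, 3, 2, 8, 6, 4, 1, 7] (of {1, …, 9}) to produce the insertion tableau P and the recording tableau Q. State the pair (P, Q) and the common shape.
P = [1, 4, 7] / [2, 6] / [3, 8] / [5] / [9];  Q = [1, 5, 9] / [2, 6] / [3, 7] / [4] / [8];  common shape = (3, 2, 2, 1, 1)

Row-insert the values π_1, π_2, … into P one at a time, bumping the leftmost entry strictly greater than the inserted value down to the next row. The recording tableau Q records, in position (i, j), the step at which that cell was added to P.
  Insert 9 (step 1): P = [9];  Q = [1]
  Insert 5 (step 2): P = [5] / [9];  Q = [1] / [2]
  Insert 3 (step 3): P = [3] / [5] / [9];  Q = [1] / [2] / [3]
  Insert 2 (step 4): P = [2] / [3] / [5] / [9];  Q = [1] / [2] / [3] / [4]
  Insert 8 (step 5): P = [2, 8] / [3] / [5] / [9];  Q = [1, 5] / [2] / [3] / [4]
  Insert 6 (step 6): P = [2, 6] / [3, 8] / [5] / [9];  Q = [1, 5] / [2, 6] / [3] / [4]
  Insert 4 (step 7): P = [2, 4] / [3, 6] / [5, 8] / [9];  Q = [1, 5] / [2, 6] / [3, 7] / [4]
  Insert 1 (step 8): P = [1, 4] / [2, 6] / [3, 8] / [5] / [9];  Q = [1, 5] / [2, 6] / [3, 7] / [4] / [8]
  Insert 7 (step 9): P = [1, 4, 7] / [2, 6] / [3, 8] / [5] / [9];  Q = [1, 5, 9] / [2, 6] / [3, 7] / [4] / [8]
Final shape: (3, 2, 2, 1, 1).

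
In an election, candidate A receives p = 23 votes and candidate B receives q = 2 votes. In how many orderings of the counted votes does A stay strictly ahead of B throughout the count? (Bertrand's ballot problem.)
Strict-lead orderings = 252

Total orderings of the 25 votes with 23 for A: C(25, 23) = 300. By the Bertrand ballot formula (Cycle Lemma / reflection principle), the number of orderings in which A is strictly ahead of B throughout is (p − q)/(p + q) · C(p + q, p) = (23 − 2)/(23 + 2) · 300 = 252.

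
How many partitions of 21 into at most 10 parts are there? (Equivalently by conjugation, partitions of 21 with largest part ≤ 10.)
p(21, parts ≤ 10) = 653

Use the recurrence p(n, m) = p(n, m−1) + p(n−m, m): either the largest part is < m (count p(n, m−1)) or the largest part is exactly m (remove one copy of m, count p(n−m, m)). With p(0, ·) = 1 this gives p(21, parts ≤ 10) = 653. (By conjugating Young diagrams, this also counts partitions of 21 into at most 10 parts.)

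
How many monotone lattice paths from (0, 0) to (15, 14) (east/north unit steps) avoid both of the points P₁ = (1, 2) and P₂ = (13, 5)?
Number of paths = 48189495

Inclusion–exclusion. Total paths: C(29, 15) = 77558760. Through P₁: C(3, 1)·C(26, 14) = 28973100. Through P₂: C(18, 13)·C(11, 2) = 471240. Since P₁ is strictly southwest of P₂, a monotone path through both must visit P₁ then P₂; paths through both = C(3, 1)·C(15, 12)·C(11, 2) = 75075. Avoid both = 77558760 − 28973100 − 471240 + 75075 = 48189495.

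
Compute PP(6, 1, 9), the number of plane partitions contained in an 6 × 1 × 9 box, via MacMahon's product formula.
PP(6, 1, 9) = 5005

Evaluate the triple product over i = 1..6, j = 1..1, k = 1..9. The factors are (2/1) · (3/2) · (4/3) · (5/4) · (6/5) · (7/6) · (8/7) · (9/8) · … (54 factors total). The numerators and denominators telescope so the product is an integer; carrying out the multiplication exactly gives PP(6, 1, 9) = 5005.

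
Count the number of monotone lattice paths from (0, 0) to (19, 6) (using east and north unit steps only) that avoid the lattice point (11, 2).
Number of paths = 138490

Total paths from (0, 0) to (19, 6): C(25, 19) = 177100. Paths through (11, 2): (paths (0, 0) → (11, 2)) × (paths (11, 2) → (19, 6)) = C(13, 11) · C(12, 8) = 78 · 495 = 38610. Avoidance count = 177100 − 38610 = 138490.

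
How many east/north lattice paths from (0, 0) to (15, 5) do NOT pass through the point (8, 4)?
Number of paths = 11544

Total paths from (0, 0) to (15, 5): C(20, 15) = 15504. Paths through (8, 4): (paths (0, 0) → (8, 4)) × (paths (8, 4) → (15, 5)) = C(12, 8) · C(8, 7) = 495 · 8 = 3960. Avoidance count = 15504 − 3960 = 11544.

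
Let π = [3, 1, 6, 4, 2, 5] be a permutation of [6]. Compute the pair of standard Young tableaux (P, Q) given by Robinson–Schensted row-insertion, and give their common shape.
P = [1, 2, 5] / [3, 4] / [6];  Q = [1, 3, 6] / [2, 4] / [5];  common shape = (3, 2, 1)

Row-insert the values π_1, π_2, … into P one at a time, bumping the leftmost entry strictly greater than the inserted value down to the next row. The recording tableau Q records, in position (i, j), the step at which that cell was added to P.
  Insert 3 (step 1): P = [3];  Q = [1]
  Insert 1 (step 2): P = [1] / [3];  Q = [1] / [2]
  Insert 6 (step 3): P = [1, 6] / [3];  Q = [1, 3] / [2]
  Insert 4 (step 4): P = [1, 4] / [3, 6];  Q = [1, 3] / [2, 4]
  Insert 2 (step 5): P = [1, 2] / [3, 4] / [6];  Q = [1, 3] / [2, 4] / [5]
  Insert 5 (step 6): P = [1, 2, 5] / [3, 4] / [6];  Q = [1, 3, 6] / [2, 4] / [5]
Final shape: (3, 2, 1).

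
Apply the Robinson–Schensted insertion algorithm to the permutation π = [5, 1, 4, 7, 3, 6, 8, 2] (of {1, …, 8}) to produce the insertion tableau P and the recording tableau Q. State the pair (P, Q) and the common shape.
P = [1, 2, 6, 8] / [3, 7] / [4] / [5];  Q = [1, 3, 4, 7] / [2, 6] / [5] / [8];  common shape = (4, 2, 1, 1)

Row-insert the values π_1, π_2, … into P one at a time, bumping the leftmost entry strictly greater than the inserted value down to the next row. The recording tableau Q records, in position (i, j), the step at which that cell was added to P.
  Insert 5 (step 1): P = [5];  Q = [1]
  Insert 1 (step 2): P = [1] / [5];  Q = [1] / [2]
  Insert 4 (step 3): P = [1, 4] / [5];  Q = [1, 3] / [2]
  Insert 7 (step 4): P = [1, 4, 7] / [5];  Q = [1, 3, 4] / [2]
  Insert 3 (step 5): P = [1, 3, 7] / [4] / [5];  Q = [1, 3, 4] / [2] / [5]
  Insert 6 (step 6): P = [1, 3, 6] / [4, 7] / [5];  Q = [1, 3, 4] / [2, 6] / [5]
  Insert 8 (step 7): P = [1, 3, 6, 8] / [4, 7] / [5];  Q = [1, 3, 4, 7] / [2, 6] / [5]
  Insert 2 (step 8): P = [1, 2, 6, 8] / [3, 7] / [4] / [5];  Q = [1, 3, 4, 7] / [2, 6] / [5] / [8]
Final shape: (4, 2, 1, 1).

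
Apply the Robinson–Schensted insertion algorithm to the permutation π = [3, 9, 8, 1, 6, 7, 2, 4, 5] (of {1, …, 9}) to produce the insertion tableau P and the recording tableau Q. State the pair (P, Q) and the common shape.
P = [1, 2, 4, 5] / [3, 6, 7] / [8] / [9];  Q = [1, 2, 6, 9] / [3, 5, 8] / [4] / [7];  common shape = (4, 3, 1, 1)

Row-insert the values π_1, π_2, … into P one at a time, bumping the leftmost entry strictly greater than the inserted value down to the next row. The recording tableau Q records, in position (i, j), the step at which that cell was added to P.
  Insert 3 (step 1): P = [3];  Q = [1]
  Insert 9 (step 2): P = [3, 9];  Q = [1, 2]
  Insert 8 (step 3): P = [3, 8] / [9];  Q = [1, 2] / [3]
  Insert 1 (step 4): P = [1, 8] / [3] / [9];  Q = [1, 2] / [3] / [4]
  Insert 6 (step 5): P = [1, 6] / [3, 8] / [9];  Q = [1, 2] / [3, 5] / [4]
  Insert 7 (step 6): P = [1, 6, 7] / [3, 8] / [9];  Q = [1, 2, 6] / [3, 5] / [4]
  Insert 2 (step 7): P = [1, 2, 7] / [3, 6] / [8] / [9];  Q = [1, 2, 6] / [3, 5] / [4] / [7]
  Insert 4 (step 8): P = [1, 2, 4] / [3, 6, 7] / [8] / [9];  Q = [1, 2, 6] / [3, 5, 8] / [4] / [7]
  Insert 5 (step 9): P = [1, 2, 4, 5] / [3, 6, 7] / [8] / [9];  Q = [1, 2, 6, 9] / [3, 5, 8] / [4] / [7]
Final shape: (4, 3, 1, 1).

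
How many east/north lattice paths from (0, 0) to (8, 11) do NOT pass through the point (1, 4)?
Number of paths = 58422

Total paths from (0, 0) to (8, 11): C(19, 8) = 75582. Paths through (1, 4): (paths (0, 0) → (1, 4)) × (paths (1, 4) → (8, 11)) = C(5, 1) · C(14, 7) = 5 · 3432 = 17160. Avoidance count = 75582 − 17160 = 58422.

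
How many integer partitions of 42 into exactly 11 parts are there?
p(42, 11 parts) = 4802

Partitions of n into exactly k parts are in bijection with partitions of n − k into at most k parts (subtract 1 from each part). So p(42, exactly 11) = p(31, parts ≤ 11). Computing via the recurrence p(m, j) = p(m, j−1) + p(m−j, j) gives 4802.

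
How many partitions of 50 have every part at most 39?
p(50, parts ≤ 39) = 204087

Use the recurrence p(n, m) = p(n, m−1) + p(n−m, m): either the largest part is < m (count p(n, m−1)) or the largest part is exactly m (remove one copy of m, count p(n−m, m)). With p(0, ·) = 1 this gives p(50, parts ≤ 39) = 204087. (By conjugating Young diagrams, this also counts partitions of 50 into at most 39 parts.)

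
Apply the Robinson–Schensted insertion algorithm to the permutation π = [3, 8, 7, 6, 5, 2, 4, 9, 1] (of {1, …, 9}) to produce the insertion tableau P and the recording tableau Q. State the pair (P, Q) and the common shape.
P = [1, 4, 9] / [2, 5] / [3] / [6] / [7] / [8];  Q = [1, 2, 8] / [3, 7] / [4] / [5] / [6] / [9];  common shape = (3, 2, 1, 1, 1, 1)

Row-insert the values π_1, π_2, … into P one at a time, bumping the leftmost entry strictly greater than the inserted value down to the next row. The recording tableau Q records, in position (i, j), the step at which that cell was added to P.
  Insert 3 (step 1): P = [3];  Q = [1]
  Insert 8 (step 2): P = [3, 8];  Q = [1, 2]
  Insert 7 (step 3): P = [3, 7] / [8];  Q = [1, 2] / [3]
  Insert 6 (step 4): P = [3, 6] / [7] / [8];  Q = [1, 2] / [3] / [4]
  Insert 5 (step 5): P = [3, 5] / [6] / [7] / [8];  Q = [1, 2] / [3] / [4] / [5]
  Insert 2 (step 6): P = [2, 5] / [3] / [6] / [7] / [8];  Q = [1, 2] / [3] / [4] / [5] / [6]
  Insert 4 (step 7): P = [2, 4] / [3, 5] / [6] / [7] / [8];  Q = [1, 2] / [3, 7] / [4] / [5] / [6]
  Insert 9 (step 8): P = [2, 4, 9] / [3, 5] / [6] / [7] / [8];  Q = [1, 2, 8] / [3, 7] / [4] / [5] / [6]
  Insert 1 (step 9): P = [1, 4, 9] / [2, 5] / [3] / [6] / [7] / [8];  Q = [1, 2, 8] / [3, 7] / [4] / [5] / [6] / [9]
Final shape: (3, 2, 1, 1, 1, 1).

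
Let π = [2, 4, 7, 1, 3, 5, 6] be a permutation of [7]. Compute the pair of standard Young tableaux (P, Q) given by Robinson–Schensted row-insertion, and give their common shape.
P = [1, 3, 5, 6] / [2, 4, 7];  Q = [1, 2, 3, 7] / [4, 5, 6];  common shape = (4, 3)

Row-insert the values π_1, π_2, … into P one at a time, bumping the leftmost entry strictly greater than the inserted value down to the next row. The recording tableau Q records, in position (i, j), the step at which that cell was added to P.
  Insert 2 (step 1): P = [2];  Q = [1]
  Insert 4 (step 2): P = [2, 4];  Q = [1, 2]
  Insert 7 (step 3): P = [2, 4, 7];  Q = [1, 2, 3]
  Insert 1 (step 4): P = [1, 4, 7] / [2];  Q = [1, 2, 3] / [4]
  Insert 3 (step 5): P = [1, 3, 7] / [2, 4];  Q = [1, 2, 3] / [4, 5]
  Insert 5 (step 6): P = [1, 3, 5] / [2, 4, 7];  Q = [1, 2, 3] / [4, 5, 6]
  Insert 6 (step 7): P = [1, 3, 5, 6] / [2, 4, 7];  Q = [1, 2, 3, 7] / [4, 5, 6]
Final shape: (4, 3).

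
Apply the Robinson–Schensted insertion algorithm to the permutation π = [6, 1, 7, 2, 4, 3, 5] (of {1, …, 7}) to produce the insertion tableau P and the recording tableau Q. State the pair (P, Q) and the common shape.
P = [1, 2, 3, 5] / [4, 7] / [6];  Q = [1, 3, 5, 7] / [2, 4] / [6];  common shape = (4, 2, 1)

Row-insert the values π_1, π_2, … into P one at a time, bumping the leftmost entry strictly greater than the inserted value down to the next row. The recording tableau Q records, in position (i, j), the step at which that cell was added to P.
  Insert 6 (step 1): P = [6];  Q = [1]
  Insert 1 (step 2): P = [1] / [6];  Q = [1] / [2]
  Insert 7 (step 3): P = [1, 7] / [6];  Q = [1, 3] / [2]
  Insert 2 (step 4): P = [1, 2] / [6, 7];  Q = [1, 3] / [2, 4]
  Insert 4 (step 5): P = [1, 2, 4] / [6, 7];  Q = [1, 3, 5] / [2, 4]
  Insert 3 (step 6): P = [1, 2, 3] / [4, 7] / [6];  Q = [1, 3, 5] / [2, 4] / [6]
  Insert 5 (step 7): P = [1, 2, 3, 5] / [4, 7] / [6];  Q = [1, 3, 5, 7] / [2, 4] / [6]
Final shape: (4, 2, 1).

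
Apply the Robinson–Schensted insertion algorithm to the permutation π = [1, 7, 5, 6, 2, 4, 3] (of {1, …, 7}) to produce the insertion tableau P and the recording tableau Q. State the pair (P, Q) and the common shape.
P = [1, 2, 3] / [4, 6] / [5] / [7];  Q = [1, 2, 4] / [3, 6] / [5] / [7];  common shape = (3, 2, 1, 1)

Row-insert the values π_1, π_2, … into P one at a time, bumping the leftmost entry strictly greater than the inserted value down to the next row. The recording tableau Q records, in position (i, j), the step at which that cell was added to P.
  Insert 1 (step 1): P = [1];  Q = [1]
  Insert 7 (step 2): P = [1, 7];  Q = [1, 2]
  Insert 5 (step 3): P = [1, 5] / [7];  Q = [1, 2] / [3]
  Insert 6 (step 4): P = [1, 5, 6] / [7];  Q = [1, 2, 4] / [3]
  Insert 2 (step 5): P = [1, 2, 6] / [5] / [7];  Q = [1, 2, 4] / [3] / [5]
  Insert 4 (step 6): P = [1, 2, 4] / [5, 6] / [7];  Q = [1, 2, 4] / [3, 6] / [5]
  Insert 3 (step 7): P = [1, 2, 3] / [4, 6] / [5] / [7];  Q = [1, 2, 4] / [3, 6] / [5] / [7]
Final shape: (3, 2, 1, 1).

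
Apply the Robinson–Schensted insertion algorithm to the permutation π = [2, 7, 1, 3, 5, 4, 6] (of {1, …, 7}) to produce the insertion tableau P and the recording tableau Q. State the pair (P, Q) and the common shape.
P = [1, 3, 4, 6] / [2, 5] / [7];  Q = [1, 2, 5, 7] / [3, 4] / [6];  common shape = (4, 2, 1)

Row-insert the values π_1, π_2, … into P one at a time, bumping the leftmost entry strictly greater than the inserted value down to the next row. The recording tableau Q records, in position (i, j), the step at which that cell was added to P.
  Insert 2 (step 1): P = [2];  Q = [1]
  Insert 7 (step 2): P = [2, 7];  Q = [1, 2]
  Insert 1 (step 3): P = [1, 7] / [2];  Q = [1, 2] / [3]
  Insert 3 (step 4): P = [1, 3] / [2, 7];  Q = [1, 2] / [3, 4]
  Insert 5 (step 5): P = [1, 3, 5] / [2, 7];  Q = [1, 2, 5] / [3, 4]
  Insert 4 (step 6): P = [1, 3, 4] / [2, 5] / [7];  Q = [1, 2, 5] / [3, 4] / [6]
  Insert 6 (step 7): P = [1, 3, 4, 6] / [2, 5] / [7];  Q = [1, 2, 5, 7] / [3, 4] / [6]
Final shape: (4, 2, 1).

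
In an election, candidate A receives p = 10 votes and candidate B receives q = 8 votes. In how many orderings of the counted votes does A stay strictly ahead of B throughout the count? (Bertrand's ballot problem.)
Strict-lead orderings = 4862

Total orderings of the 18 votes with 10 for A: C(18, 10) = 43758. By the Bertrand ballot formula (Cycle Lemma / reflection principle), the number of orderings in which A is strictly ahead of B throughout is (p − q)/(p + q) · C(p + q, p) = (10 − 8)/(10 + 8) · 43758 = 4862.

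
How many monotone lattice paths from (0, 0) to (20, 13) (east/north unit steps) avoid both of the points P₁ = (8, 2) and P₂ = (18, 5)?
Number of paths = 511387875

Inclusion–exclusion. Total paths: C(33, 20) = 573166440. Through P₁: C(10, 8)·C(23, 12) = 60843510. Through P₂: C(23, 18)·C(10, 2) = 1514205. Since P₁ is strictly southwest of P₂, a monotone path through both must visit P₁ then P₂; paths through both = C(10, 8)·C(13, 10)·C(10, 2) = 579150. Avoid both = 573166440 − 60843510 − 1514205 + 579150 = 511387875.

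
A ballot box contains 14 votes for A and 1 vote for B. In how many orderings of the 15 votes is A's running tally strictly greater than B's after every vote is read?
Strict-lead orderings = 13

Total orderings of the 15 votes with 14 for A: C(15, 14) = 15. By the Bertrand ballot formula (Cycle Lemma / reflection principle), the number of orderings in which A is strictly ahead of B throughout is (p − q)/(p + q) · C(p + q, p) = (14 − 1)/(14 + 1) · 15 = 13.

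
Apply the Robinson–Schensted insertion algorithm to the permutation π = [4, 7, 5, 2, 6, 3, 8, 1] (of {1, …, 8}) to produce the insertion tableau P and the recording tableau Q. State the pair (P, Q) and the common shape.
P = [1, 3, 6, 8] / [2, 5] / [4] / [7];  Q = [1, 2, 5, 7] / [3, 6] / [4] / [8];  common shape = (4, 2, 1, 1)

Row-insert the values π_1, π_2, … into P one at a time, bumping the leftmost entry strictly greater than the inserted value down to the next row. The recording tableau Q records, in position (i, j), the step at which that cell was added to P.
  Insert 4 (step 1): P = [4];  Q = [1]
  Insert 7 (step 2): P = [4, 7];  Q = [1, 2]
  Insert 5 (step 3): P = [4, 5] / [7];  Q = [1, 2] / [3]
  Insert 2 (step 4): P = [2, 5] / [4] / [7];  Q = [1, 2] / [3] / [4]
  Insert 6 (step 5): P = [2, 5, 6] / [4] / [7];  Q = [1, 2, 5] / [3] / [4]
  Insert 3 (step 6): P = [2, 3, 6] / [4, 5] / [7];  Q = [1, 2, 5] / [3, 6] / [4]
  Insert 8 (step 7): P = [2, 3, 6, 8] / [4, 5] / [7];  Q = [1, 2, 5, 7] / [3, 6] / [4]
  Insert 1 (step 8): P = [1, 3, 6, 8] / [2, 5] / [4] / [7];  Q = [1, 2, 5, 7] / [3, 6] / [4] / [8]
Final shape: (4, 2, 1, 1).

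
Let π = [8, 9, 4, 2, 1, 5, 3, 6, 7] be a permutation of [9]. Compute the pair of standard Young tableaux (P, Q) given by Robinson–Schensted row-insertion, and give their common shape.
P = [1, 3, 6, 7] / [2, 5] / [4, 9] / [8];  Q = [1, 2, 8, 9] / [3, 6] / [4, 7] / [5];  common shape = (4, 2, 2, 1)

Row-insert the values π_1, π_2, … into P one at a time, bumping the leftmost entry strictly greater than the inserted value down to the next row. The recording tableau Q records, in position (i, j), the step at which that cell was added to P.
  Insert 8 (step 1): P = [8];  Q = [1]
  Insert 9 (step 2): P = [8, 9];  Q = [1, 2]
  Insert 4 (step 3): P = [4, 9] / [8];  Q = [1, 2] / [3]
  Insert 2 (step 4): P = [2, 9] / [4] / [8];  Q = [1, 2] / [3] / [4]
  Insert 1 (step 5): P = [1, 9] / [2] / [4] / [8];  Q = [1, 2] / [3] / [4] / [5]
  Insert 5 (step 6): P = [1, 5] / [2, 9] / [4] / [8];  Q = [1, 2] / [3, 6] / [4] / [5]
  Insert 3 (step 7): P = [1, 3] / [2, 5] / [4, 9] / [8];  Q = [1, 2] / [3, 6] / [4, 7] / [5]
  Insert 6 (step 8): P = [1, 3, 6] / [2, 5] / [4, 9] / [8];  Q = [1, 2, 8] / [3, 6] / [4, 7] / [5]
  Insert 7 (step 9): P = [1, 3, 6, 7] / [2, 5] / [4, 9] / [8];  Q = [1, 2, 8, 9] / [3, 6] / [4, 7] / [5]
Final shape: (4, 2, 2, 1).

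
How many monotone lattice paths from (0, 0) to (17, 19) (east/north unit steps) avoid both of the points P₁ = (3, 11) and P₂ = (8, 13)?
Number of paths = 7500891090

Inclusion–exclusion. Total paths: C(36, 17) = 8597496600. Through P₁: C(14, 3)·C(22, 14) = 116396280. Through P₂: C(21, 8)·C(15, 9) = 1018467450. Since P₁ is strictly southwest of P₂, a monotone path through both must visit P₁ then P₂; paths through both = C(14, 3)·C(7, 5)·C(15, 9) = 38258220. Avoid both = 8597496600 − 116396280 − 1018467450 + 38258220 = 7500891090.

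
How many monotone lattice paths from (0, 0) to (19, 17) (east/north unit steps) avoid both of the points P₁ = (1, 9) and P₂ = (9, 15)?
Number of paths = 8497560566

Inclusion–exclusion. Total paths: C(36, 19) = 8597496600. Through P₁: C(10, 1)·C(26, 18) = 15622750. Through P₂: C(24, 9)·C(12, 10) = 86295264. Since P₁ is strictly southwest of P₂, a monotone path through both must visit P₁ then P₂; paths through both = C(10, 1)·C(14, 8)·C(12, 10) = 1981980. Avoid both = 8597496600 − 15622750 − 86295264 + 1981980 = 8497560566.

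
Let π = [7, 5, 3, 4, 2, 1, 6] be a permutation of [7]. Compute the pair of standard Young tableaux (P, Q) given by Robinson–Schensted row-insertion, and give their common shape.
P = [1, 4, 6] / [2] / [3] / [5] / [7];  Q = [1, 4, 7] / [2] / [3] / [5] / [6];  common shape = (3, 1, 1, 1, 1)

Row-insert the values π_1, π_2, … into P one at a time, bumping the leftmost entry strictly greater than the inserted value down to the next row. The recording tableau Q records, in position (i, j), the step at which that cell was added to P.
  Insert 7 (step 1): P = [7];  Q = [1]
  Insert 5 (step 2): P = [5] / [7];  Q = [1] / [2]
  Insert 3 (step 3): P = [3] / [5] / [7];  Q = [1] / [2] / [3]
  Insert 4 (step 4): P = [3, 4] / [5] / [7];  Q = [1, 4] / [2] / [3]
  Insert 2 (step 5): P = [2, 4] / [3] / [5] / [7];  Q = [1, 4] / [2] / [3] / [5]
  Insert 1 (step 6): P = [1, 4] / [2] / [3] / [5] / [7];  Q = [1, 4] / [2] / [3] / [5] / [6]
  Insert 6 (step 7): P = [1, 4, 6] / [2] / [3] / [5] / [7];  Q = [1, 4, 7] / [2] / [3] / [5] / [6]
Final shape: (3, 1, 1, 1, 1).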